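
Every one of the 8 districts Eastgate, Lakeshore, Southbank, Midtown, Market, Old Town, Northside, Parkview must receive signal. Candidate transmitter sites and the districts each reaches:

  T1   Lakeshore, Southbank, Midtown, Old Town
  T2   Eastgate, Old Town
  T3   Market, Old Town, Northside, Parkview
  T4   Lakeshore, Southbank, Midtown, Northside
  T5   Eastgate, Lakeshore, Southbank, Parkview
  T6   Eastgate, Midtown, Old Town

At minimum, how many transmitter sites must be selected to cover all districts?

3

T1, T2, T3 together cover {Eastgate, Lakeshore, Southbank, Midtown, Market, Old Town, Northside, Parkview} — every district.
No 2 of the 6 transmitter sites cover everything (all 15 pairs fall short), so 3 is minimum.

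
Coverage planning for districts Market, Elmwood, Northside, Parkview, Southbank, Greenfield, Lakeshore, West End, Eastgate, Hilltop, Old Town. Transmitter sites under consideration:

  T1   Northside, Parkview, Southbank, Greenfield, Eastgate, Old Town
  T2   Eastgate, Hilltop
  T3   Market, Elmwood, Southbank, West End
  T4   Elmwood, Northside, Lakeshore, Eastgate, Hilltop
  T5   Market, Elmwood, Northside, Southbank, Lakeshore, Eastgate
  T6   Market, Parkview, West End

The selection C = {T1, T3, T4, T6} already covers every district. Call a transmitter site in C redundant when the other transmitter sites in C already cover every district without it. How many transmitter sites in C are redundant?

Drop T1: Greenfield, Old Town uncovered — not redundant.
Drop T3: the rest still cover every district — redundant.
Drop T4: Lakeshore, Hilltop uncovered — not redundant.
Drop T6: the rest still cover every district — redundant.
2 redundant: T3, T6.

2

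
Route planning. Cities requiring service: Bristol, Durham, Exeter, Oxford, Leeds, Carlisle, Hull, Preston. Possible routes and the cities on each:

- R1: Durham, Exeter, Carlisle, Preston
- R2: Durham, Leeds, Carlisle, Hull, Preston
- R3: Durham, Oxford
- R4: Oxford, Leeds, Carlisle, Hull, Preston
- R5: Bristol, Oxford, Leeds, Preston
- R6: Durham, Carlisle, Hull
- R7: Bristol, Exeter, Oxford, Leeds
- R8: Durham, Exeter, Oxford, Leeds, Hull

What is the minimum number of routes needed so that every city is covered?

2

R2, R7 together cover {Bristol, Durham, Exeter, Oxford, Leeds, Carlisle, Hull, Preston} — every city.
No single route contains all 8 cities, so 2 is optimal.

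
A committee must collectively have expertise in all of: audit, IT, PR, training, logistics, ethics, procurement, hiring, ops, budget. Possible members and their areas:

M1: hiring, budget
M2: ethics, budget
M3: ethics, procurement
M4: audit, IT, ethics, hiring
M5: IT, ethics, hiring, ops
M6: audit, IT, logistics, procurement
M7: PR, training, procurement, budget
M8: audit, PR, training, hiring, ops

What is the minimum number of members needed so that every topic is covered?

3

M2, M6, M8 together cover {audit, IT, PR, training, logistics, ethics, procurement, hiring, ops, budget} — every topic.
No 2 of the 8 members cover everything (all 28 pairs fall short), so 3 is minimum.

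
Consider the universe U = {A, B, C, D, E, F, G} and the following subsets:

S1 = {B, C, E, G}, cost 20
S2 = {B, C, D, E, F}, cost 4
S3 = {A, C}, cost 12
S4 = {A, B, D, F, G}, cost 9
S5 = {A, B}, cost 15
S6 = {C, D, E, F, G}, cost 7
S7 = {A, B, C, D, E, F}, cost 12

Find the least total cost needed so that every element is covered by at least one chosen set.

13

S2, S4 cover every element at cost 4 + 9 = 13.
Any cover uses at least 2 sets; among all covering selections none totals below 13.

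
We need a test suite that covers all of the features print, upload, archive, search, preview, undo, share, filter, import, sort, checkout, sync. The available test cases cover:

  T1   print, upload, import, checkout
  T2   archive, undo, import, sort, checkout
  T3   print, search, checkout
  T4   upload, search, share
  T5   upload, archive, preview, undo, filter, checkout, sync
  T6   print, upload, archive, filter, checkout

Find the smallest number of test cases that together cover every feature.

T1, T2, T4, T5 together cover {print, upload, archive, search, preview, undo, share, filter, import, sort, checkout, sync} — every feature.
No 3 of the 6 test cases cover everything (all 20 triples fall short), so 4 is minimum.

4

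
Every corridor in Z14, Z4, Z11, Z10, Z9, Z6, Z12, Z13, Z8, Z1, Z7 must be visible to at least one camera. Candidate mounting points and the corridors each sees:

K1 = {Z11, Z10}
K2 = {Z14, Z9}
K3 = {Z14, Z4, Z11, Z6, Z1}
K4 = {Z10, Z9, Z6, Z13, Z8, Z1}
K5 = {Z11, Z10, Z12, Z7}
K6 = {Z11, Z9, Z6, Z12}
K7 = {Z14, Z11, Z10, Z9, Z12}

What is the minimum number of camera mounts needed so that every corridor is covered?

3

K3, K4, K5 together cover {Z14, Z4, Z11, Z10, Z9, Z6, Z12, Z13, Z8, Z1, Z7} — every corridor.
No 2 of the 7 camera mounts cover everything (all 21 pairs fall short), so 3 is minimum.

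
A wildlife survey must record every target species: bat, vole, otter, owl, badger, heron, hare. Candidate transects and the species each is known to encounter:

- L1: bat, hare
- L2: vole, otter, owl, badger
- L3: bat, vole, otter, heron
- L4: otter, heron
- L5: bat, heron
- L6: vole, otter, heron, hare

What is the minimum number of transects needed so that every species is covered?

L1, L2, L3 together cover {bat, vole, otter, owl, badger, heron, hare} — every species.
No 2 of the 6 transects cover everything (all 15 pairs fall short), so 3 is minimum.

3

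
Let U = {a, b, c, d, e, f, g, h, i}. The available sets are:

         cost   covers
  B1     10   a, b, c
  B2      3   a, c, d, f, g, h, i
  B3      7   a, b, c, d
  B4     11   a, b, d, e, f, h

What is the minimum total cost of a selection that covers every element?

B2, B4 cover every element at cost 3 + 11 = 14.
Any cover uses at least 2 sets; among all covering selections none totals below 14.

14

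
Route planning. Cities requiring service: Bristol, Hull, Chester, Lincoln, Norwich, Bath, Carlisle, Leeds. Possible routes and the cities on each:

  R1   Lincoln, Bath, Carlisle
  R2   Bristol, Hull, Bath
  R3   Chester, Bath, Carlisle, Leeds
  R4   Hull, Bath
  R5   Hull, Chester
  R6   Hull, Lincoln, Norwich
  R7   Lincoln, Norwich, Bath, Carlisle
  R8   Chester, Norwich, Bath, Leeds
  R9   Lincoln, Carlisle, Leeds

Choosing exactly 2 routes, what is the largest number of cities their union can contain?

Choosing R3, R6 covers {Hull, Chester, Lincoln, Norwich, Bath, Carlisle, Leeds} — 7 cities.
No choice of 2 routes does better; here Bristol is left uncovered.

7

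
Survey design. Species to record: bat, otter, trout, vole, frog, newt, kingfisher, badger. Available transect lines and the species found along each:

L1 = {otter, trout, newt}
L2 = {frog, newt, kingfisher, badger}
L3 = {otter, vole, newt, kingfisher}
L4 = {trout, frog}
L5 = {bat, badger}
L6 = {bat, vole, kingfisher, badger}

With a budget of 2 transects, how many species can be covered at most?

7

Choosing L1, L6 covers {bat, otter, trout, vole, newt, kingfisher, badger} — 7 species.
No choice of 2 transects does better; here frog is left uncovered.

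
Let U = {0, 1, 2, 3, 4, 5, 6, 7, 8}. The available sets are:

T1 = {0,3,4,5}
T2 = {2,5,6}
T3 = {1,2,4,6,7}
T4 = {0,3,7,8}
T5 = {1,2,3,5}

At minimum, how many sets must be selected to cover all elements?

3

T1, T3, T4 together cover {0, 1, 2, 3, 4, 5, 6, 7, 8} — every element.
No 2 of the 5 sets cover everything (all 10 pairs fall short), so 3 is minimum.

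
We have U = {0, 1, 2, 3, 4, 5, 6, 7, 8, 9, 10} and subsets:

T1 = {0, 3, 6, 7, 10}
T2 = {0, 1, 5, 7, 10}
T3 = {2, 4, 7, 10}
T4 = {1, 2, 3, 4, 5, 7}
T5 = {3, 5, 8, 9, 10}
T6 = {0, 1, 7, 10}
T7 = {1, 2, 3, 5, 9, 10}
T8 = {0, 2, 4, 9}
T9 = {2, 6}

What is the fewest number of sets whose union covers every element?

3

T1, T4, T5 together cover {0, 1, 2, 3, 4, 5, 6, 7, 8, 9, 10} — every element.
No 2 of the 9 sets cover everything (all 36 pairs fall short), so 3 is minimum.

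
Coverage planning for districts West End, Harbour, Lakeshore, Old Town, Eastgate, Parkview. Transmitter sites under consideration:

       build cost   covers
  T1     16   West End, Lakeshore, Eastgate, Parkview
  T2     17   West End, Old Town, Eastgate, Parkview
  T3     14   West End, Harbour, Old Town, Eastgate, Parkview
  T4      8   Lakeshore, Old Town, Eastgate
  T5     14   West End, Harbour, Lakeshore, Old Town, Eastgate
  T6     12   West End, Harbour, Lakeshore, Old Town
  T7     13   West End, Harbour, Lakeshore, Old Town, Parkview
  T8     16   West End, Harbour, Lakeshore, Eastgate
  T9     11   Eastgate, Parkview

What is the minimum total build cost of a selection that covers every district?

21

T4, T7 cover every district at build cost 8 + 13 = 21.
Any cover uses at least 2 transmitter sites; among all covering selections none totals below 21.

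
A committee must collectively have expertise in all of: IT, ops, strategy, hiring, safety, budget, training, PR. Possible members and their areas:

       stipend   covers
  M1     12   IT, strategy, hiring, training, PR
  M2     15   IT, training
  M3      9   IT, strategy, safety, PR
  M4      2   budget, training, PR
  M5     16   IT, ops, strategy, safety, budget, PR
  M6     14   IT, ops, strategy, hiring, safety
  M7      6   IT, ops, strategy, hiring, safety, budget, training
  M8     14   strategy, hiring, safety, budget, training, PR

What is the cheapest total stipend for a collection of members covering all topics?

M4, M7 cover every topic at stipend 2 + 6 = 8.
Any cover uses at least 2 members; among all covering selections none totals below 8.

8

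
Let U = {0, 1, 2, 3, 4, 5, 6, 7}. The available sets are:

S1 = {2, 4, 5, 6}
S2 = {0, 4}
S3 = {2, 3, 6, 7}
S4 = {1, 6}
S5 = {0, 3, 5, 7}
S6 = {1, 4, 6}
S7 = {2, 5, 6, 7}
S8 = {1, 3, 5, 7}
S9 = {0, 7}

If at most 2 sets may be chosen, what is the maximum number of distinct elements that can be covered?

Choosing S1, S5 covers {0, 2, 3, 4, 5, 6, 7} — 7 elements.
No choice of 2 sets does better; here 1 is left uncovered.

7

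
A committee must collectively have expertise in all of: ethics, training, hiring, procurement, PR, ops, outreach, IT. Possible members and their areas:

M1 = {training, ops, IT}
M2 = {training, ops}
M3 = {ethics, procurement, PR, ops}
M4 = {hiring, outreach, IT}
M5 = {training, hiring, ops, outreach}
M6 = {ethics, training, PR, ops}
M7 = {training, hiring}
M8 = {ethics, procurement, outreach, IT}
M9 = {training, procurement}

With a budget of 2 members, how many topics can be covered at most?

Choosing M3, M4 covers {ethics, hiring, procurement, PR, ops, outreach, IT} — 7 topics.
No choice of 2 members does better; here training is left uncovered.

7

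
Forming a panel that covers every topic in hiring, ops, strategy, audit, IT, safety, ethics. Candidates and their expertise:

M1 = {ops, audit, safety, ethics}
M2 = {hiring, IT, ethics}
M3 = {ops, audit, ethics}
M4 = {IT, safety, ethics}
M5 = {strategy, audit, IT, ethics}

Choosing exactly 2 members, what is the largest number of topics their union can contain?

6

Choosing M1, M2 covers {hiring, ops, audit, IT, safety, ethics} — 6 topics.
No choice of 2 members does better; here strategy is left uncovered.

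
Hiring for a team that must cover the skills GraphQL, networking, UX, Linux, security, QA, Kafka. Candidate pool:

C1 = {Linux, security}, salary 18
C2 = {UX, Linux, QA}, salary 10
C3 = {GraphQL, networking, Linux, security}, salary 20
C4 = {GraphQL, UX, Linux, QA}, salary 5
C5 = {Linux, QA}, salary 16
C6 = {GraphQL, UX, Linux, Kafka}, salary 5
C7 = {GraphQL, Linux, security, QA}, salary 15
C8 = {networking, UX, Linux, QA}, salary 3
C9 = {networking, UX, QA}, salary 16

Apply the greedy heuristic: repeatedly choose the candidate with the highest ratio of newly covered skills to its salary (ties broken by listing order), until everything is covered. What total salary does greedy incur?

Pick 1: C8 adds 4 new (networking, UX, Linux, QA) at salary 3 (ratio 4/3).
Pick 2: C6 adds 2 new (GraphQL, Kafka) at salary 5 (ratio 2/5).
Pick 3: C7 adds 1 new (security) at salary 15 (ratio 1/15).
Greedy total salary: 3 + 5 + 15 = 23.

23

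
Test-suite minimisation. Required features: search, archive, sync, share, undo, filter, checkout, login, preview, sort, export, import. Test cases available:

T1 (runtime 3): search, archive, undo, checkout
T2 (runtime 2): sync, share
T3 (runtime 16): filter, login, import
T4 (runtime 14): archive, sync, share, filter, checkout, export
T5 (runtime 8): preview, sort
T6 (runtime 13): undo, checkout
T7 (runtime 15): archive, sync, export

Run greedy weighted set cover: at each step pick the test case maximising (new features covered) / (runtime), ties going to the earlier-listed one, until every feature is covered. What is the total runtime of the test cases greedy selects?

Pick 1: T1 adds 4 new (search, archive, undo, checkout) at runtime 3 (ratio 4/3).
Pick 2: T2 adds 2 new (sync, share) at runtime 2 (ratio 2/2).
Pick 3: T5 adds 2 new (preview, sort) at runtime 8 (ratio 2/8).
Pick 4: T3 adds 3 new (filter, login, import) at runtime 16 (ratio 3/16).
Pick 5: T4 adds 1 new (export) at runtime 14 (ratio 1/14).
Greedy total runtime: 3 + 2 + 8 + 16 + 14 = 43. (The true optimum is 41, so greedy overshoots here.)

43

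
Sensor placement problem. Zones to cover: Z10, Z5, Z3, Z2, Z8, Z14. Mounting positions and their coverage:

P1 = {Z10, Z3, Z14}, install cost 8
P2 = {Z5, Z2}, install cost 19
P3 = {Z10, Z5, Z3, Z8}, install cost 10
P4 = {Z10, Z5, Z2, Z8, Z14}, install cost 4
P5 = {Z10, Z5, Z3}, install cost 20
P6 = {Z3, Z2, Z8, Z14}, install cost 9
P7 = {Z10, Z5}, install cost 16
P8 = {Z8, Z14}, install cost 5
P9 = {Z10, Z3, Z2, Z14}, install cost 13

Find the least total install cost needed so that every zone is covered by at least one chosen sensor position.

12

P1, P4 cover every zone at install cost 8 + 4 = 12.
Any cover uses at least 2 sensor positions; among all covering selections none totals below 12.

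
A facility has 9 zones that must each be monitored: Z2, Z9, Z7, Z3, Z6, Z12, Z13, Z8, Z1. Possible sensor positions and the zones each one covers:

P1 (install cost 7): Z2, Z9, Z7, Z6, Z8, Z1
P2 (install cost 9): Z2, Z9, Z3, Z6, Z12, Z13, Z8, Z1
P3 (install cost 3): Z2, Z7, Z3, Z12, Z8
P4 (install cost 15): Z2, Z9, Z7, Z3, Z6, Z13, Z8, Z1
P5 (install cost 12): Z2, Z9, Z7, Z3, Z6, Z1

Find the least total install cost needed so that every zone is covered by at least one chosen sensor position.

P2, P3 cover every zone at install cost 9 + 3 = 12.
Any cover uses at least 2 sensor positions; among all covering selections none totals below 12.

12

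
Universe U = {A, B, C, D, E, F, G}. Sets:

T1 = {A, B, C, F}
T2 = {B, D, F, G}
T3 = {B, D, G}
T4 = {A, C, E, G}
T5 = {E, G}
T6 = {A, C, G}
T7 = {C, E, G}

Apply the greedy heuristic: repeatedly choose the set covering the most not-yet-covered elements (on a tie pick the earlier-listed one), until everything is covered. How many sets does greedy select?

3

Pick 1: T1 covers 4 new elements (A, B, C, F).
Pick 2: T2 covers 2 new elements (D, G).
Pick 3: T4 covers 1 new elements (E).
Greedy uses 3 sets. (The true minimum is 2.)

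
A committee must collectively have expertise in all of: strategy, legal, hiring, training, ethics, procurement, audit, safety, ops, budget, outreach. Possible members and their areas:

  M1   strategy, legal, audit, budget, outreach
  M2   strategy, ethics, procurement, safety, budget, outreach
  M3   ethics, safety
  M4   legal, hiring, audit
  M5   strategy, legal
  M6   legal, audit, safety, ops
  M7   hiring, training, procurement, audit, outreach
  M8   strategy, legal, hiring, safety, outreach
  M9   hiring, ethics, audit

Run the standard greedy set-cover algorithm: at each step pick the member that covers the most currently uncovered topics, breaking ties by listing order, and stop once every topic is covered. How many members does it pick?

Pick 1: M2 covers 6 new topics (strategy, ethics, procurement, safety, budget, outreach).
Pick 2: M4 covers 3 new topics (legal, hiring, audit).
Pick 3: M6 covers 1 new topics (ops).
Pick 4: M7 covers 1 new topics (training).
Greedy uses 4 members. (The true minimum is 3.)

4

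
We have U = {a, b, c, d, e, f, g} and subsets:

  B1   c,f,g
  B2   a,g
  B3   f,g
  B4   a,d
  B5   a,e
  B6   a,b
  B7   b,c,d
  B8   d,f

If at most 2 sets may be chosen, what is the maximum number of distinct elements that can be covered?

5

Choosing B1, B4 covers {a, c, d, f, g} — 5 elements.
No choice of 2 sets does better; here b, e are left uncovered.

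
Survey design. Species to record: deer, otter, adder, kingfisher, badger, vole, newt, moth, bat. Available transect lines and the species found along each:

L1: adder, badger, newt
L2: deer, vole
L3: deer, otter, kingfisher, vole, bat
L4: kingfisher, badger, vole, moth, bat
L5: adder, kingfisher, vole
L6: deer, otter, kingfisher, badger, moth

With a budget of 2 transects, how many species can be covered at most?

8

Choosing L1, L3 covers {deer, otter, adder, kingfisher, badger, vole, newt, bat} — 8 species.
No choice of 2 transects does better; here moth is left uncovered.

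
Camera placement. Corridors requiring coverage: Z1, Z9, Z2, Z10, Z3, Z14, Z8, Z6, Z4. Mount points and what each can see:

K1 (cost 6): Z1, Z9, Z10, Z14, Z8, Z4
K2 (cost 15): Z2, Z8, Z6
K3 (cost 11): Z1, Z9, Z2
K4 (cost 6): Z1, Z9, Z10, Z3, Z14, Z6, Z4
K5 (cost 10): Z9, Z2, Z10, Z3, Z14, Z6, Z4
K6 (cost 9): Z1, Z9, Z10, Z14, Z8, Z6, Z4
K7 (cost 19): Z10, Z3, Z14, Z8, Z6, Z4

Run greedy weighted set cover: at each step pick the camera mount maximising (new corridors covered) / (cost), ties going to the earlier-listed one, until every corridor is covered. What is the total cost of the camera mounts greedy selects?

22

Pick 1: K4 adds 7 new (Z1, Z9, Z10, Z3, Z14, Z6, Z4) at cost 6 (ratio 7/6).
Pick 2: K1 adds 1 new (Z8) at cost 6 (ratio 1/6).
Pick 3: K5 adds 1 new (Z2) at cost 10 (ratio 1/10).
Greedy total cost: 6 + 6 + 10 = 22. (The true optimum is 16, so greedy overshoots here.)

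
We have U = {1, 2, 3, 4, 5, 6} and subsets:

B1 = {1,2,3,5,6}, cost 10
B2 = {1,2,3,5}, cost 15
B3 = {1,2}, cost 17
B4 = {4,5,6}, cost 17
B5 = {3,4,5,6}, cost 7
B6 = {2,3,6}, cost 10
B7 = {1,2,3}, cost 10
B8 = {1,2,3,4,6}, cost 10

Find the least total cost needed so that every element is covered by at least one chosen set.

B1, B5 cover every element at cost 10 + 7 = 17.
Any cover uses at least 2 sets; among all covering selections none totals below 17.

17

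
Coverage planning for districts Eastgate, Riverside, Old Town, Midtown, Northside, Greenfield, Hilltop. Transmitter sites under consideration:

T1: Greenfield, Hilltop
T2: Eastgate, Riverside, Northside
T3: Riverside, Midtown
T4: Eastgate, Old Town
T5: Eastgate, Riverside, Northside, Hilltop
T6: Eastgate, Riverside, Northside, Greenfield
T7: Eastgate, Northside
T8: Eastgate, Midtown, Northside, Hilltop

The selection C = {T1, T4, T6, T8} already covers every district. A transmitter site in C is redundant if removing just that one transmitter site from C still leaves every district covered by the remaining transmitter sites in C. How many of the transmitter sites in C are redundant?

1

Drop T1: the rest still cover every district — redundant.
Drop T4: Old Town uncovered — not redundant.
Drop T6: Riverside uncovered — not redundant.
Drop T8: Midtown uncovered — not redundant.
1 redundant: T1.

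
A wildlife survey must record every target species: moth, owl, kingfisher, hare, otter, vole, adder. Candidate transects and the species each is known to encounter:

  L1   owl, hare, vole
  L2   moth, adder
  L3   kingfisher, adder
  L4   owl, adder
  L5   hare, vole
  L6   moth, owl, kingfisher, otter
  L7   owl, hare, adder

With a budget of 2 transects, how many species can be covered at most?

6

Choosing L1, L6 covers {moth, owl, kingfisher, hare, otter, vole} — 6 species.
No choice of 2 transects does better; here adder is left uncovered.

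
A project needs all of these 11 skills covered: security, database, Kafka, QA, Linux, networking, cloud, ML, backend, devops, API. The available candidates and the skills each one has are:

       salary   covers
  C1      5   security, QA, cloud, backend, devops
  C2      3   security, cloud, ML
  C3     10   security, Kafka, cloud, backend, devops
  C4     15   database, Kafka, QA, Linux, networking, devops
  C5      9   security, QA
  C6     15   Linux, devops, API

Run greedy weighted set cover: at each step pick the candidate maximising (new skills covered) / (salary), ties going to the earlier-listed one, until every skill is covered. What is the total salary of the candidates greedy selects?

Pick 1: C1 adds 5 new (security, QA, cloud, backend, devops) at salary 5 (ratio 5/5).
Pick 2: C2 adds 1 new (ML) at salary 3 (ratio 1/3).
Pick 3: C4 adds 4 new (database, Kafka, Linux, networking) at salary 15 (ratio 4/15).
Pick 4: C6 adds 1 new (API) at salary 15 (ratio 1/15).
Greedy total salary: 5 + 3 + 15 + 15 = 38.

38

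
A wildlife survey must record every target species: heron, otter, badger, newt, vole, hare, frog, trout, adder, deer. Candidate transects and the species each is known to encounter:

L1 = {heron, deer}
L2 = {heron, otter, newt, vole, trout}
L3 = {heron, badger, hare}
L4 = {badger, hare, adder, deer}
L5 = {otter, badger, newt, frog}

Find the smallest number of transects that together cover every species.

3

L2, L4, L5 together cover {heron, otter, badger, newt, vole, hare, frog, trout, adder, deer} — every species.
No 2 of the 5 transects cover everything (all 10 pairs fall short), so 3 is minimum.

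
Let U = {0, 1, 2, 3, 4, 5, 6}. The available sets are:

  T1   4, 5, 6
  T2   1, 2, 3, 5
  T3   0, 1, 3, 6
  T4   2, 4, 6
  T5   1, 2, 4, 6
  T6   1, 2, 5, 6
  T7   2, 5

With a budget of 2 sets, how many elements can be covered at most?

Choosing T1, T2 covers {1, 2, 3, 4, 5, 6} — 6 elements.
No choice of 2 sets does better; here 0 is left uncovered.

6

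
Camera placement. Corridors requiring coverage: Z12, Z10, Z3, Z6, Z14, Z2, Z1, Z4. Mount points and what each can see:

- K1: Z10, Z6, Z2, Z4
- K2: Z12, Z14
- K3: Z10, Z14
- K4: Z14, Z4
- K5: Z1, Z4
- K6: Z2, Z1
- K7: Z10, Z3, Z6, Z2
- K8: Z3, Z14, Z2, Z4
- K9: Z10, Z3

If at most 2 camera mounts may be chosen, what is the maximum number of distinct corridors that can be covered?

6

Choosing K1, K2 covers {Z12, Z10, Z6, Z14, Z2, Z4} — 6 corridors.
No choice of 2 camera mounts does better; here Z3, Z1 are left uncovered.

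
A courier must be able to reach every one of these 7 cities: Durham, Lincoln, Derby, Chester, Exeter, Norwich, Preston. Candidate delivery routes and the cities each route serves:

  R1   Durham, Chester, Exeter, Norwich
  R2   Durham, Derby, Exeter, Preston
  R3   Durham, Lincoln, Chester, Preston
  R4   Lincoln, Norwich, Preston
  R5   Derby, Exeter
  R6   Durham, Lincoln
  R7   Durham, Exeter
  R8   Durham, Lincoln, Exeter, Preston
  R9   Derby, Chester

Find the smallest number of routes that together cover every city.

R1, R2, R3 together cover {Durham, Lincoln, Derby, Chester, Exeter, Norwich, Preston} — every city.
No 2 of the 9 routes cover everything (all 36 pairs fall short), so 3 is minimum.

3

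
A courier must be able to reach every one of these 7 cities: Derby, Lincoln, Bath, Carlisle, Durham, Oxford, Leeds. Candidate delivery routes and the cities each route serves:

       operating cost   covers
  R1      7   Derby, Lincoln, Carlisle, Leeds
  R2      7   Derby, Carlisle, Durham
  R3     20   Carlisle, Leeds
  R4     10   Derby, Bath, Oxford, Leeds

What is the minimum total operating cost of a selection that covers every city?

R1, R2, R4 cover every city at operating cost 7 + 7 + 10 = 24.
Any cover uses at least 3 routes; among all covering selections none totals below 24.

24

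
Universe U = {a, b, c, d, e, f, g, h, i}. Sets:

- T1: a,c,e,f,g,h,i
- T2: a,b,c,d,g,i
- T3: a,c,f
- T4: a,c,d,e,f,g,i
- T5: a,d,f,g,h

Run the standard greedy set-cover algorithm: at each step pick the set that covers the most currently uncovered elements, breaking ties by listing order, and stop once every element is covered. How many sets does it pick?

2

Pick 1: T1 covers 7 new elements (a, c, e, f, g, h, i).
Pick 2: T2 covers 2 new elements (b, d).
Greedy uses 2 sets.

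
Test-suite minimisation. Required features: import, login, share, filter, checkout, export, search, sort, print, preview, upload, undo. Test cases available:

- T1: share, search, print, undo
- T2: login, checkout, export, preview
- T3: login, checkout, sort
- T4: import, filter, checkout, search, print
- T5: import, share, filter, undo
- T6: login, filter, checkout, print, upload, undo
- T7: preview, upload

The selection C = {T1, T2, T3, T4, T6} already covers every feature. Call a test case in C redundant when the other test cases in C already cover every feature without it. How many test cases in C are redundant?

0

Drop T1: share uncovered — not redundant.
Drop T2: export, preview uncovered — not redundant.
Drop T3: sort uncovered — not redundant.
Drop T4: import uncovered — not redundant.
Drop T6: upload uncovered — not redundant.
None of the test cases in C is redundant.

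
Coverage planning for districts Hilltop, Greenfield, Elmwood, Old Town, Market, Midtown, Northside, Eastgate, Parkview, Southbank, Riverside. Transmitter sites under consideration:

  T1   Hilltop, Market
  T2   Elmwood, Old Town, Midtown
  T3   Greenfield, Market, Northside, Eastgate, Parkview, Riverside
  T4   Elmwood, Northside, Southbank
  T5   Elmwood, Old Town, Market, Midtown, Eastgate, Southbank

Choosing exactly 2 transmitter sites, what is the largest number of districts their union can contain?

Choosing T3, T5 covers {Greenfield, Elmwood, Old Town, Market, Midtown, Northside, Eastgate, Parkview, Southbank, Riverside} — 10 districts.
No choice of 2 transmitter sites does better; here Hilltop is left uncovered.

10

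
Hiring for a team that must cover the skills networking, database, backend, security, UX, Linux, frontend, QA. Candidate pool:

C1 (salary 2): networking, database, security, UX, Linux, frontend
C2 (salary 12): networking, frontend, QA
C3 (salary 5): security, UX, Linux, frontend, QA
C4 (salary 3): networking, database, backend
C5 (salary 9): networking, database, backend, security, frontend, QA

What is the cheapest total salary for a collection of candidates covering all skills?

8

C3, C4 cover every skill at salary 5 + 3 = 8.
Any cover uses at least 2 candidates; among all covering selections none totals below 8.
Greedy by coverage-per-salary would pick C1, C4, C3 for 10 — worse than the optimum 8.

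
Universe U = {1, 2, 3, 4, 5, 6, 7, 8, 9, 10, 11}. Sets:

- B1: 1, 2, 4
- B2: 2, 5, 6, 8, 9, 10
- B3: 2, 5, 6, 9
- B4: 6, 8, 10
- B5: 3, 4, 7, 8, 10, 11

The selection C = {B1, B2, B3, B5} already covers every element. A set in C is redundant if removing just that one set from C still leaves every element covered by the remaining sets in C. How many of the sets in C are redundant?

Drop B1: 1 uncovered — not redundant.
Drop B2: the rest still cover every element — redundant.
Drop B3: the rest still cover every element — redundant.
Drop B5: 3, 7, 11 uncovered — not redundant.
2 redundant: B2, B3.

2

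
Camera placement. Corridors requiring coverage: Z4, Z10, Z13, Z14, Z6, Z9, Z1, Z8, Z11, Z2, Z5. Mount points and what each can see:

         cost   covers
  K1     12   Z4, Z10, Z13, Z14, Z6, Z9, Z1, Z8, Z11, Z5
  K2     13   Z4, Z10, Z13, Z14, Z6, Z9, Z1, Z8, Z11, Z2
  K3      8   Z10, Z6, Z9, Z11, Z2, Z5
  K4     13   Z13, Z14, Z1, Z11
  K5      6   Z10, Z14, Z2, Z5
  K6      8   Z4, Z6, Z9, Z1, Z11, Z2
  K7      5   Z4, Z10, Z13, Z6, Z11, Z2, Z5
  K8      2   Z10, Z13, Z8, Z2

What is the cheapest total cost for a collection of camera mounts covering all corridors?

14

K1, K8 cover every corridor at cost 12 + 2 = 14.
Any cover uses at least 2 camera mounts; among all covering selections none totals below 14.
Greedy by coverage-per-cost would pick K8, K7, K1 for 19 — worse than the optimum 14.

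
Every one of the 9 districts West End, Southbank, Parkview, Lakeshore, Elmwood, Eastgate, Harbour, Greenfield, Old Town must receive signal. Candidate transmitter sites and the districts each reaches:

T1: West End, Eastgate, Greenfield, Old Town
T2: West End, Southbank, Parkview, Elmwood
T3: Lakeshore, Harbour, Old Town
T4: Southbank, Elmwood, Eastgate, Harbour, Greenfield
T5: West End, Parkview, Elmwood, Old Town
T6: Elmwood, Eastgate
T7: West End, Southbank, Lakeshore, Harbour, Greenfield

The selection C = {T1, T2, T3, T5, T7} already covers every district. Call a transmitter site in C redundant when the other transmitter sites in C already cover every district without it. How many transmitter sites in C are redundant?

4

Drop T1: Eastgate uncovered — not redundant.
Drop T2: the rest still cover every district — redundant.
Drop T3: the rest still cover every district — redundant.
Drop T5: the rest still cover every district — redundant.
Drop T7: the rest still cover every district — redundant.
4 redundant: T2, T3, T5, T7.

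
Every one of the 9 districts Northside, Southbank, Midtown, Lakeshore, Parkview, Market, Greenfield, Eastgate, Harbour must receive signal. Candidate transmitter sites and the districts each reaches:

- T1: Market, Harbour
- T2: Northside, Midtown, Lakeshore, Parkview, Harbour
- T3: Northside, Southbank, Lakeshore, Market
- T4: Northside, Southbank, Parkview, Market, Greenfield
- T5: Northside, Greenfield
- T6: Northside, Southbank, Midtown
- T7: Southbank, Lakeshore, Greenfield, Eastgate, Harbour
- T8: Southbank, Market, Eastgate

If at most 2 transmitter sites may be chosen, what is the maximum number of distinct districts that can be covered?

Choosing T2, T4 covers {Northside, Southbank, Midtown, Lakeshore, Parkview, Market, Greenfield, Harbour} — 8 districts.
No choice of 2 transmitter sites does better; here Eastgate is left uncovered.

8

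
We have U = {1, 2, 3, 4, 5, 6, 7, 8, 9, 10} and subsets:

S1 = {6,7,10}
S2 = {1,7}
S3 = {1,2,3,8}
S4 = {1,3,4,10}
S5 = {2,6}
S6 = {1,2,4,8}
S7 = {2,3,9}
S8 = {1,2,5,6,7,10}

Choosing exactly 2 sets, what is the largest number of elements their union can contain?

Choosing S3, S8 covers {1, 2, 3, 5, 6, 7, 8, 10} — 8 elements.
No choice of 2 sets does better; here 4, 9 are left uncovered.

8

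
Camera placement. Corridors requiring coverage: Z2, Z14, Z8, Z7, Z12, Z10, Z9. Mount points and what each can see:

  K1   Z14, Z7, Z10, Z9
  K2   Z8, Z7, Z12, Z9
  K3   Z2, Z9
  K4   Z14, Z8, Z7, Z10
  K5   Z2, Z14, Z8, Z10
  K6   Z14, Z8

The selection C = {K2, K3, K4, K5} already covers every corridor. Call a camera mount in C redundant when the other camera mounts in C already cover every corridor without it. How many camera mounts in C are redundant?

Drop K2: Z12 uncovered — not redundant.
Drop K3: the rest still cover every corridor — redundant.
Drop K4: the rest still cover every corridor — redundant.
Drop K5: the rest still cover every corridor — redundant.
3 redundant: K3, K4, K5.

3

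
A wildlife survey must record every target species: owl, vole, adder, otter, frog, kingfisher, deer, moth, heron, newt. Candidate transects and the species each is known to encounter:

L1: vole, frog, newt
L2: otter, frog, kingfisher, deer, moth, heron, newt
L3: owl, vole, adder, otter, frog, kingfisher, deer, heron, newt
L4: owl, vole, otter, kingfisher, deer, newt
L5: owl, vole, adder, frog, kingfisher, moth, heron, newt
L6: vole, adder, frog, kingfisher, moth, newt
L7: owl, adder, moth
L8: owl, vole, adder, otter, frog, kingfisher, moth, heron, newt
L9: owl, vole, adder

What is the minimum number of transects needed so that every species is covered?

2

L2, L3 together cover {owl, vole, adder, otter, frog, kingfisher, deer, moth, heron, newt} — every species.
No single transect contains all 10 species, so 2 is optimal.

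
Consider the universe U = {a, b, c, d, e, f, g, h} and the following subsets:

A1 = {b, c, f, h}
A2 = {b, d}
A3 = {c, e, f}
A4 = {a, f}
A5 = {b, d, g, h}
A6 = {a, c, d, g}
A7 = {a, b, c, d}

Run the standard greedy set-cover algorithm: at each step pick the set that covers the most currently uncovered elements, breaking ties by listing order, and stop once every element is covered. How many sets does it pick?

3

Pick 1: A1 covers 4 new elements (b, c, f, h).
Pick 2: A6 covers 3 new elements (a, d, g).
Pick 3: A3 covers 1 new elements (e).
Greedy uses 3 sets.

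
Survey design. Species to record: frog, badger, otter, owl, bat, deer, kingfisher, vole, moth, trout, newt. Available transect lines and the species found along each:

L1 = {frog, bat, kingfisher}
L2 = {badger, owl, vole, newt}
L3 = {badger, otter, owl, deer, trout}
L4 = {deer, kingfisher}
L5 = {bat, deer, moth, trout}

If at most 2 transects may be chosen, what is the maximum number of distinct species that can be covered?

8

Choosing L1, L3 covers {frog, badger, otter, owl, bat, deer, kingfisher, trout} — 8 species.
No choice of 2 transects does better; here vole, moth, newt are left uncovered.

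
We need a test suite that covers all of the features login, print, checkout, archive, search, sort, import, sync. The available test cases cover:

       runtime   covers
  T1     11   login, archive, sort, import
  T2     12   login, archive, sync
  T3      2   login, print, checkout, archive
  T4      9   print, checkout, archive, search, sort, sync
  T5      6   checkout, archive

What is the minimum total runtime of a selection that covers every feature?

20

T1, T4 cover every feature at runtime 11 + 9 = 20.
Any cover uses at least 2 test cases; among all covering selections none totals below 20.
Greedy by coverage-per-runtime would pick T3, T4, T1 for 22 — worse than the optimum 20.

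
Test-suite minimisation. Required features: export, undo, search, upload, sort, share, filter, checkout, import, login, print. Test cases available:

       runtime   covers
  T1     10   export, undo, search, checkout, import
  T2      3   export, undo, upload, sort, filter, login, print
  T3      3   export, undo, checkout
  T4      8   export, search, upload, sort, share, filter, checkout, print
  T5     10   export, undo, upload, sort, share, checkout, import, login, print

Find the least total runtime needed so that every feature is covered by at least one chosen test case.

T4, T5 cover every feature at runtime 8 + 10 = 18.
Any cover uses at least 2 test cases; among all covering selections none totals below 18.

18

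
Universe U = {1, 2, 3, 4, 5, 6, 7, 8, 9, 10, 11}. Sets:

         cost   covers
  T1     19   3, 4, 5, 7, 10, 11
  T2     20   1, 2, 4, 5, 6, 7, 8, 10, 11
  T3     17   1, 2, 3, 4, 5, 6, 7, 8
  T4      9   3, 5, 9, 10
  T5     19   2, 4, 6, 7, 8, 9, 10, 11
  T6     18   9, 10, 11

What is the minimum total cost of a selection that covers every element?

T2, T4 cover every element at cost 20 + 9 = 29.
Any cover uses at least 2 sets; among all covering selections none totals below 29.

29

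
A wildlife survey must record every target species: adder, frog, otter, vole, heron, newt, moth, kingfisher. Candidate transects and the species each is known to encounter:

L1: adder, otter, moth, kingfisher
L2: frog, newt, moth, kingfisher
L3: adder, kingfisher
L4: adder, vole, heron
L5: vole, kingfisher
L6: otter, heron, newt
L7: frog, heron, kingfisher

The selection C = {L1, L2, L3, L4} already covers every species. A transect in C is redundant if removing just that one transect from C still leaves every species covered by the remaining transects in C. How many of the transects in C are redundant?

1

Drop L1: otter uncovered — not redundant.
Drop L2: frog, newt uncovered — not redundant.
Drop L3: the rest still cover every species — redundant.
Drop L4: vole, heron uncovered — not redundant.
1 redundant: L3.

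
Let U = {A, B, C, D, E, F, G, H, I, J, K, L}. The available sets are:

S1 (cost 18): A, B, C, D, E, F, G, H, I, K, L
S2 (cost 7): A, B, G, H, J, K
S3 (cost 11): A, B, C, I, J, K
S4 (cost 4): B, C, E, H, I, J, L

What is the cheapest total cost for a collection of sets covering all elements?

S1, S4 cover every element at cost 18 + 4 = 22.
Any cover uses at least 2 sets; among all covering selections none totals below 22.
Greedy by coverage-per-cost would pick S4, S2, S1 for 29 — worse than the optimum 22.

22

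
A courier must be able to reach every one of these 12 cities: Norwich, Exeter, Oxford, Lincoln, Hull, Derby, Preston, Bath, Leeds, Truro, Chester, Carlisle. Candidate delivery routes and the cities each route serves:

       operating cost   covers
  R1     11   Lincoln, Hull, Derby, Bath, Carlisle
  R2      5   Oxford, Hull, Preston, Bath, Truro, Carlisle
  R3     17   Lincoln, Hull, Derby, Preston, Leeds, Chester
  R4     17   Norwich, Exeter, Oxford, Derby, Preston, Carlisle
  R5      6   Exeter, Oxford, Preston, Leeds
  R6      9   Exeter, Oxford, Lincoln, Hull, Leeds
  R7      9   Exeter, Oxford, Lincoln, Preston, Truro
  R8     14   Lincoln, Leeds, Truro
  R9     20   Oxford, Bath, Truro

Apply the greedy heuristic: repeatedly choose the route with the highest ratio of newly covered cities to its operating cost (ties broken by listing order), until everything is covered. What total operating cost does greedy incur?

Pick 1: R2 adds 6 new (Oxford, Hull, Preston, Bath, Truro, Carlisle) at operating cost 5 (ratio 6/5).
Pick 2: R5 adds 2 new (Exeter, Leeds) at operating cost 6 (ratio 2/6).
Pick 3: R1 adds 2 new (Lincoln, Derby) at operating cost 11 (ratio 2/11).
Pick 4: R3 adds 1 new (Chester) at operating cost 17 (ratio 1/17).
Pick 5: R4 adds 1 new (Norwich) at operating cost 17 (ratio 1/17).
Greedy total operating cost: 5 + 6 + 11 + 17 + 17 = 56. (The true optimum is 39, so greedy overshoots here.)

56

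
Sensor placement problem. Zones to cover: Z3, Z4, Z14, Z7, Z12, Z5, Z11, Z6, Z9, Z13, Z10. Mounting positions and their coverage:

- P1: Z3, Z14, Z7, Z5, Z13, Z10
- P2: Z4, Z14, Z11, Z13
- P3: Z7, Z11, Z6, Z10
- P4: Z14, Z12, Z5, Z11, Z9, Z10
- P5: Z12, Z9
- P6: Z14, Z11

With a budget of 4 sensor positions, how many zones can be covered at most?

Choosing P1, P2, P3, P4 covers {Z3, Z4, Z14, Z7, Z12, Z5, Z11, Z6, Z9, Z13, Z10} — 11 zones.
That is all 11 zones.

11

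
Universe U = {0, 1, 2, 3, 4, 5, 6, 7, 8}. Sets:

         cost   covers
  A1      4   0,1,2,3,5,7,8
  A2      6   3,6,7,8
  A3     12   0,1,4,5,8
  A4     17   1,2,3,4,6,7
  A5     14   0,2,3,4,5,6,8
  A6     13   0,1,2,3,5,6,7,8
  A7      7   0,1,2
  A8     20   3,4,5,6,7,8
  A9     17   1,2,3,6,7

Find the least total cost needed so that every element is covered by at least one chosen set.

A1, A5 cover every element at cost 4 + 14 = 18.
Any cover uses at least 2 sets; among all covering selections none totals below 18.
Greedy by coverage-per-cost would pick A1, A2, A3 for 22 — worse than the optimum 18.

18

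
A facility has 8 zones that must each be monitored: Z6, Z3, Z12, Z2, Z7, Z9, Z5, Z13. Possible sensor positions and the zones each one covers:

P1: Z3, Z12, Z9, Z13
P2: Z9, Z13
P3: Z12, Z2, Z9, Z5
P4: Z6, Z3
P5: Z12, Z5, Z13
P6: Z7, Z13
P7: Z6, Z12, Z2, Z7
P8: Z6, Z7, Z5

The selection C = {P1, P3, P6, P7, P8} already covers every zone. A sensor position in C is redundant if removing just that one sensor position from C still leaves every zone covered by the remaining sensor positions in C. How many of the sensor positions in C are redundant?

Drop P1: Z3 uncovered — not redundant.
Drop P3: the rest still cover every zone — redundant.
Drop P6: the rest still cover every zone — redundant.
Drop P7: the rest still cover every zone — redundant.
Drop P8: the rest still cover every zone — redundant.
4 redundant: P3, P6, P7, P8.

4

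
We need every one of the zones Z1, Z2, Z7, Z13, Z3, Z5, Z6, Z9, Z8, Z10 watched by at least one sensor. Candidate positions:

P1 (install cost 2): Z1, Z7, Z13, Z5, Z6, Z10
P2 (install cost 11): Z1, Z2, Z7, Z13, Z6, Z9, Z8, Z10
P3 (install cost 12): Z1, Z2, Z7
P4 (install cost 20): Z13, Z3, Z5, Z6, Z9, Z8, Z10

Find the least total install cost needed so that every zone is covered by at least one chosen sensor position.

P2, P4 cover every zone at install cost 11 + 20 = 31.
Any cover uses at least 2 sensor positions; among all covering selections none totals below 31.
Greedy by coverage-per-install cost would pick P1, P2, P4 for 33 — worse than the optimum 31.

31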